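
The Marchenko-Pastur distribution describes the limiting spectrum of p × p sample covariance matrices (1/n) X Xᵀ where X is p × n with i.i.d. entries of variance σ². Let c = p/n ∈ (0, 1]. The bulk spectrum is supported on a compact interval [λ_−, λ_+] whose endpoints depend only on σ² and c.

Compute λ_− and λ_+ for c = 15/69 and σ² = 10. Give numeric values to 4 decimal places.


c = 15/69 = 0.217391; √c = 0.466252.
λ_− = σ² (1 − √c)² = 10 · (1 − 0.466252)² = 10 · (0.533748)² = 2.848865.
λ_+ = σ² (1 + √c)² = 10 · (1 + 0.466252)² = 10 · (1.466252)² = 21.498961.

Rounded to 4 decimal places: λ_− ≈ 2.8489, λ_+ ≈ 21.4990.


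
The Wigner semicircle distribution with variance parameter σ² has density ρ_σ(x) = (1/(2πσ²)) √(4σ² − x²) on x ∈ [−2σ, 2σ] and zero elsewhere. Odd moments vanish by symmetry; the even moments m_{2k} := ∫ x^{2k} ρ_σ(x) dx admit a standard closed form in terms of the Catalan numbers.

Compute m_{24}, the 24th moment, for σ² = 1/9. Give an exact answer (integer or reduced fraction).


By the scaled semicircle moment identity, m_{2k} = σ^{2k} · C_k with k = 12.
C_12 = (1/(k+1)) · C(2k, k) = (1/13) · C(24, 12) = (1/13) · 2704156 = 208012.
σ^{2k} = (σ²)^k = (1/9)^12 = 1/282429536481.

Therefore m_{24} = σ^{24} · C_12 = (1/282429536481) · 208012 = 208012/282429536481.


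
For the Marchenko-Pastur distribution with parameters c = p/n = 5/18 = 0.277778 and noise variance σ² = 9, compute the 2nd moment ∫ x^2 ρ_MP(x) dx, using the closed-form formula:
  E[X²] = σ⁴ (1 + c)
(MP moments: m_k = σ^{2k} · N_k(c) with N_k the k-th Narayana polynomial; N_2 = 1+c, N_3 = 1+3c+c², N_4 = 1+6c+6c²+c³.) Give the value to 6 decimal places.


E[X²] = σ⁴ (1 + c) (second MP moment). With σ² = 9 (so σ⁴ = 81) and c = 5/18 = 0.277778: E[X²] = 81 · (1 + 0.277778) = 81 · 1.277778.

So E[X^2] = 103.500000.


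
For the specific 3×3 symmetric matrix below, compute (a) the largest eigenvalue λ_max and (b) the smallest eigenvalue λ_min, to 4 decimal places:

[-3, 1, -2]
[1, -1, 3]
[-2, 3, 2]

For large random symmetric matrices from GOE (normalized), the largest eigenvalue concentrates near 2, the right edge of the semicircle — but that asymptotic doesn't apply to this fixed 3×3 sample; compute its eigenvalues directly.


Since M is real symmetric, all three eigenvalues are real; they are the roots of det(λI − M) = λ³ − (tr M) λ² + s λ − det M, where s is the sum of the principal 2×2 minors.
tr M = -3 + (-1) + 2 = -2.
s = ((-3)·(-1) − 1²) + ((-3)·2 − (-2)²) + ((-1)·2 − 3²) = 2 + (-10) + (-11) = -19.
det M (expand along row 1) = (-3)·(-11) − 1·8 + (-2)·1 = 23.
Characteristic polynomial: λ³ + 2λ² − 19λ − 23 = 0.
Substitute λ = y + (tr M)/3 = y − 0.666667 to remove the quadratic term: y³ + p·y + q = 0 with p = s − (tr M)²/3 = -20.333333 and q = −2(tr M)³/27 + (tr M)·s/3 − det M = -9.740741.
Three real roots ⇒ use the trigonometric (Viète) form: r = 2√(−p/3) = 5.206833, φ = arccos(3q/(p·r)) = arccos(0.276014) = 1.291152 rad.
y_k = r·cos(φ/3 − 2πk/3) for k = 0, 1, 2 gives y = 4.731999, -0.484651, -4.247348.
λ_k = y_k − 0.666667 gives λ = 4.0653, -1.1513, -4.9140 (check: the sum is -2.0000 = tr M).

Hence λ_max = 4.0653 and λ_min = -4.9140.


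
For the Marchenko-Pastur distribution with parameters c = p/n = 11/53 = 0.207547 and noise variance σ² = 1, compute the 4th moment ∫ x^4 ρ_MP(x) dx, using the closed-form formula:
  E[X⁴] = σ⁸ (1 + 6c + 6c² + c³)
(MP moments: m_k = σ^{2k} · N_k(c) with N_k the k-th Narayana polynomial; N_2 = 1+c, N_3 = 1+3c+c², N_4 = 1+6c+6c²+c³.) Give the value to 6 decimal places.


E[X⁴] = σ⁸ (1 + 6c + 6c² + c³) (fourth MP moment). With σ² = 1 (so σ⁸ = 1) and c = 11/53 = 0.207547: E[X⁴] = 1 · (1 + 6·0.207547 + 6·(0.207547)² + (0.207547)³) = 1 · 2.512678.

So E[X^4] = 2.512678.


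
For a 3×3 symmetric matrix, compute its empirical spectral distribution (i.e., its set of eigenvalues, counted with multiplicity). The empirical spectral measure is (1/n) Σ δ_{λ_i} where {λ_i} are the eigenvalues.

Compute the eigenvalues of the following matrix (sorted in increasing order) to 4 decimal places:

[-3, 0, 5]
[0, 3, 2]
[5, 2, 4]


Since M is real symmetric, all three eigenvalues are real; they are the roots of det(λI − M) = λ³ − (tr M) λ² + s λ − det M, where s is the sum of the principal 2×2 minors.
tr M = -3 + 3 + 4 = 4.
s = ((-3)·3 − 0²) + ((-3)·4 − 5²) + (3·4 − 2²) = -9 + (-37) + 8 = -38.
det M (expand along row 1) = (-3)·8 − 0·(-10) + 5·(-15) = -99.
Characteristic polynomial: λ³ − 4λ² − 38λ + 99 = 0.
Substitute λ = y + (tr M)/3 = y + 1.333333 to remove the quadratic term: y³ + p·y + q = 0 with p = s − (tr M)²/3 = -43.333333 and q = −2(tr M)³/27 + (tr M)·s/3 − det M = 43.592593.
Three real roots ⇒ use the trigonometric (Viète) form: r = 2√(−p/3) = 7.601170, φ = arccos(3q/(p·r)) = arccos(-0.397037) = 1.979083 rad.
y_k = r·cos(φ/3 − 2πk/3) for k = 0, 1, 2 gives y = 6.006289, 1.031295, -7.037584.
λ_k = y_k + 1.333333 gives λ = 7.3396, 2.3646, -5.7043 (check: the sum is 4.0000 = tr M).

Eigenvalues sorted in increasing order: [-5.7043, 2.3646, 7.3396].


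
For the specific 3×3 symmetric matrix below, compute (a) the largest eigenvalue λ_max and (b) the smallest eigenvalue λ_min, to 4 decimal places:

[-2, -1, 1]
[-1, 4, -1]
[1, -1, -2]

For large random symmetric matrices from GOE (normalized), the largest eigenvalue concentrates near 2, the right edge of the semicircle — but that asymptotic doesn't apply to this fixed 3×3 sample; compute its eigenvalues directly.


Since M is real symmetric, all three eigenvalues are real; they are the roots of det(λI − M) = λ³ − (tr M) λ² + s λ − det M, where s is the sum of the principal 2×2 minors.
tr M = -2 + 4 + (-2) = 0.
s = ((-2)·4 − (-1)²) + ((-2)·(-2) − 1²) + (4·(-2) − (-1)²) = -9 + 3 + (-9) = -15.
det M (expand along row 1) = (-2)·(-9) − (-1)·3 + 1·(-3) = 18.
Characteristic polynomial: λ³ − 15λ − 18 = 0.
Substitute λ = y + (tr M)/3 = y + 0.000000 to remove the quadratic term: y³ + p·y + q = 0 with p = s − (tr M)²/3 = -15.000000 and q = −2(tr M)³/27 + (tr M)·s/3 − det M = -18.000000.
Three real roots ⇒ use the trigonometric (Viète) form: r = 2√(−p/3) = 4.472136, φ = arccos(3q/(p·r)) = arccos(0.804984) = 0.635147 rad.
y_k = r·cos(φ/3 − 2πk/3) for k = 0, 1, 2 gives y = 4.372281, -1.372281, -3.000000.
λ_k = y_k + 0.000000 gives λ = 4.3723, -1.3723, -3.0000 (check: the sum is 0.0000 = tr M).

Hence λ_max = 4.3723 and λ_min = -3.0000.


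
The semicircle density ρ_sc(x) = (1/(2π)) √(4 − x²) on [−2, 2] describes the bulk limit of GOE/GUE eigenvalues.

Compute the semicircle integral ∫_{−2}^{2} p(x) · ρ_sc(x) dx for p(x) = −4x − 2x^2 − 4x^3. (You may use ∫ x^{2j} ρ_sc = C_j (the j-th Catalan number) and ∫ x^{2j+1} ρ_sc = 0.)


Write p(x) = Σ a_i x^i, split into monomials and integrate each against ρ_sc separately.
Using ∫ x^{2j} ρ_sc = C_j = (1/(j+1)) C(2j, j) (Catalan numbers) and ∫ x^{2j+1} ρ_sc = 0 (odd monomials vanish by symmetry):
  i = 1 (odd): ∫ x^1 ρ_sc = 0 (vanishes)
  i = 2 (even): a_2 · C_{1} = -2 · 1 = -2
  i = 3 (odd): ∫ x^3 ρ_sc = 0 (vanishes)

Summing the contributions: ∫_{−2}^{2} p(x) ρ_sc(x) dx = -2.


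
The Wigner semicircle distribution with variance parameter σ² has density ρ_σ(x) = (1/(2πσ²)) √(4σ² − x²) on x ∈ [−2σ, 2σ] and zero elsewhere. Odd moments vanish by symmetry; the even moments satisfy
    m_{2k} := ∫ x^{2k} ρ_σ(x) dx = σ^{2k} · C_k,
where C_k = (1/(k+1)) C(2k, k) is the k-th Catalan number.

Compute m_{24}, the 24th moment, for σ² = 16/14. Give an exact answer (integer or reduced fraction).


By the scaled semicircle moment identity, m_{2k} = σ^{2k} · C_k with k = 12.
C_12 = (1/(k+1)) · C(2k, k) = (1/13) · C(24, 12) = (1/13) · 2704156 = 208012.
σ^{2k} = (σ²)^k = (16/14)^12 = 68719476736/13841287201.

Therefore m_{24} = σ^{24} · C_12 = (68719476736/13841287201) · 208012 = 2042067970686976/1977326743.


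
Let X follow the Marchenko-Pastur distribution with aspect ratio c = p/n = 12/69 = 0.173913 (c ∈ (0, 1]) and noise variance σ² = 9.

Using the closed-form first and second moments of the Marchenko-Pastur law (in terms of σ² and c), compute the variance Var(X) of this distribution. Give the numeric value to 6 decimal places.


Recall the MP moments m_1 = E[X] = σ² and m_2 = E[X²] = σ⁴ (1 + c).
m_1 = E[X] = σ² = 9, so m_1² = 81.
m_2 = E[X²] = σ⁴ (1 + c) = 81 · (1 + 0.173913) = 81 · 1.173913 = 95.086957.
(Note m_2 − m_1² simplifies to c · σ⁴ = 0.173913 · 81.)

Var(X) = m_2 − m_1² = 95.086957 − 81 = 14.086957.


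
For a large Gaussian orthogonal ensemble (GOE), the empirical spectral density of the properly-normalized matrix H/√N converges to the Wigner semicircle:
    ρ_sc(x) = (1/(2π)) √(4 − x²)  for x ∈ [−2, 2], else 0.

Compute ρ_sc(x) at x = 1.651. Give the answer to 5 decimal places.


ρ_sc(x) = (1/(2π)) √(4 − x²). With x = 1.651:
  4 − x² = 4 − (1.651)² = 4 − 2.725801 = 1.274199.
  √(4 − x²) = 1.128804.
  1/(2π) = 0.159155.
  ρ_sc(1.651) = 0.159155 · 1.128804 = 0.179655.

Rounded to 5 decimal places: ρ_sc(1.651) ≈ 0.17965.


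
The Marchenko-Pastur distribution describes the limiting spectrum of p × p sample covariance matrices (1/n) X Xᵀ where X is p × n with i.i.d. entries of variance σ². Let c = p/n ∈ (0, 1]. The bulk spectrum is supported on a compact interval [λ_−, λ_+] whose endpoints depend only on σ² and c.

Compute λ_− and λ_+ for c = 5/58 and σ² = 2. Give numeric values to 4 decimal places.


c = 5/58 = 0.086207; √c = 0.293610.
λ_− = σ² (1 − √c)² = 2 · (1 − 0.293610)² = 2 · (0.706390)² = 0.997973.
λ_+ = σ² (1 + √c)² = 2 · (1 + 0.293610)² = 2 · (1.293610)² = 3.346854.

Rounded to 4 decimal places: λ_− ≈ 0.9980, λ_+ ≈ 3.3469.


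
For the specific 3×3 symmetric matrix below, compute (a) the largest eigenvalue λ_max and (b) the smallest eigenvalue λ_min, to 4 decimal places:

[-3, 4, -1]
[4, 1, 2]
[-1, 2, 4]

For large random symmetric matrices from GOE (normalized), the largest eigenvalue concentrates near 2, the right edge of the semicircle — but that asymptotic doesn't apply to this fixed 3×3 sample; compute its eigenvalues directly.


Since M is real symmetric, all three eigenvalues are real; they are the roots of det(λI − M) = λ³ − (tr M) λ² + s λ − det M, where s is the sum of the principal 2×2 minors.
tr M = -3 + 1 + 4 = 2.
s = ((-3)·1 − 4²) + ((-3)·4 − (-1)²) + (1·4 − 2²) = -19 + (-13) + 0 = -32.
det M (expand along row 1) = (-3)·0 − 4·18 + (-1)·9 = -81.
Characteristic polynomial: λ³ − 2λ² − 32λ + 81 = 0.
Substitute λ = y + (tr M)/3 = y + 0.666667 to remove the quadratic term: y³ + p·y + q = 0 with p = s − (tr M)²/3 = -33.333333 and q = −2(tr M)³/27 + (tr M)·s/3 − det M = 59.074074.
Three real roots ⇒ use the trigonometric (Viète) form: r = 2√(−p/3) = 6.666667, φ = arccos(3q/(p·r)) = arccos(-0.797500) = 2.493936 rad.
y_k = r·cos(φ/3 − 2πk/3) for k = 0, 1, 2 gives y = 4.492713, 2.019201, -6.511914.
λ_k = y_k + 0.666667 gives λ = 5.1594, 2.6859, -5.8452 (check: the sum is 2.0000 = tr M).

Hence λ_max = 5.1594 and λ_min = -5.8452.


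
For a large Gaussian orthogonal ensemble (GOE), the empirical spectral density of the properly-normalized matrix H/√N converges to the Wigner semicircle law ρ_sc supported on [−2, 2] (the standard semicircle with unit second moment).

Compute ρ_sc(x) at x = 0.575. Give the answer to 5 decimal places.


ρ_sc(x) = (1/(2π)) √(4 − x²). With x = 0.575:
  4 − x² = 4 − (0.575)² = 4 − 0.330625 = 3.669375.
  √(4 − x²) = 1.915561.
  1/(2π) = 0.159155.
  ρ_sc(0.575) = 0.159155 · 1.915561 = 0.304871.

Rounded to 5 decimal places: ρ_sc(0.575) ≈ 0.30487.


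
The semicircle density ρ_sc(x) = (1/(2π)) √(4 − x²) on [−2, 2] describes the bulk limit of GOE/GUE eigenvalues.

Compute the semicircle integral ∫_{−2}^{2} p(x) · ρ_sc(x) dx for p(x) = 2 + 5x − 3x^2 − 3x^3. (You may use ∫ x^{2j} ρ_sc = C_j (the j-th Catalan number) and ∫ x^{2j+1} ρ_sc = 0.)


Write p(x) = Σ a_i x^i, split into monomials and integrate each against ρ_sc separately.
Using ∫ x^{2j} ρ_sc = C_j = (1/(j+1)) C(2j, j) (Catalan numbers) and ∫ x^{2j+1} ρ_sc = 0 (odd monomials vanish by symmetry):
  i = 0 (even): a_0 · C_{0} = 2 · 1 = 2
  i = 1 (odd): ∫ x^1 ρ_sc = 0 (vanishes)
  i = 2 (even): a_2 · C_{1} = -3 · 1 = -3
  i = 3 (odd): ∫ x^3 ρ_sc = 0 (vanishes)

Summing the contributions: ∫_{−2}^{2} p(x) ρ_sc(x) dx = 2 + (-3) = -1.


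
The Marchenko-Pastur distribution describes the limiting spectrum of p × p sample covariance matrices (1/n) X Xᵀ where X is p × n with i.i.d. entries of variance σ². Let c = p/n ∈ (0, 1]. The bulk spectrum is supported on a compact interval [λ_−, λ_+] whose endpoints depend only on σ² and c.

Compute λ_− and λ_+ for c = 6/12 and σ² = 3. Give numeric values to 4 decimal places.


c = 6/12 = 0.500000; √c = 0.707107.
λ_− = σ² (1 − √c)² = 3 · (1 − 0.707107)² = 3 · (0.292893)² = 0.257359.
λ_+ = σ² (1 + √c)² = 3 · (1 + 0.707107)² = 3 · (1.707107)² = 8.742641.

Rounded to 4 decimal places: λ_− ≈ 0.2574, λ_+ ≈ 8.7426.


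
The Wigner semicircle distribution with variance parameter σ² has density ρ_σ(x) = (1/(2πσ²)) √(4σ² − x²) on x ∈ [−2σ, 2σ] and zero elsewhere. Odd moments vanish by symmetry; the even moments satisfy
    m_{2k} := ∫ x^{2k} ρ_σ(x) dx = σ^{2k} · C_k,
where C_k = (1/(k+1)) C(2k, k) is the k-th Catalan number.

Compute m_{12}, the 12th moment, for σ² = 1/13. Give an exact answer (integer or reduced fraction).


By the scaled semicircle moment identity, m_{2k} = σ^{2k} · C_k with k = 6.
C_6 = (1/(k+1)) · C(2k, k) = (1/7) · C(12, 6) = (1/7) · 924 = 132.
σ^{2k} = (σ²)^k = (1/13)^6 = 1/4826809.

Therefore m_{12} = σ^{12} · C_6 = (1/4826809) · 132 = 132/4826809.


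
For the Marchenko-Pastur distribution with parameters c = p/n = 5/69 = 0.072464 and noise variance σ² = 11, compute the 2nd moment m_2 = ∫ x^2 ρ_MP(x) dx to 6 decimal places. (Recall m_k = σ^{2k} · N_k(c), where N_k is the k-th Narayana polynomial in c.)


E[X²] = σ⁴ (1 + c) (second MP moment). With σ² = 11 (so σ⁴ = 121) and c = 5/69 = 0.072464: E[X²] = 121 · (1 + 0.072464) = 121 · 1.072464.

So E[X^2] = 129.768116.


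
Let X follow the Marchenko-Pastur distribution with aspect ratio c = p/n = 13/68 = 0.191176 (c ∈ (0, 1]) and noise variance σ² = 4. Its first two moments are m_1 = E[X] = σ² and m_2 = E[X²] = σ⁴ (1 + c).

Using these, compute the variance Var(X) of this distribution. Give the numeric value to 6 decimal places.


m_1 = E[X] = σ² = 4, so m_1² = 16.
m_2 = E[X²] = σ⁴ (1 + c) = 16 · (1 + 0.191176) = 16 · 1.191176 = 19.058824.
(Note m_2 − m_1² simplifies to c · σ⁴ = 0.191176 · 16.)

Var(X) = m_2 − m_1² = 19.058824 − 16 = 3.058824.


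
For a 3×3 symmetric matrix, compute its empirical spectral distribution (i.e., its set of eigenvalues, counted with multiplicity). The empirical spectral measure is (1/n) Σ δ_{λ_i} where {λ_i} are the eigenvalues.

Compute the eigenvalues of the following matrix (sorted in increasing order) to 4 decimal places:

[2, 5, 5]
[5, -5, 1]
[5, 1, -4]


Since M is real symmetric, all three eigenvalues are real; they are the roots of det(λI − M) = λ³ − (tr M) λ² + s λ − det M, where s is the sum of the principal 2×2 minors.
tr M = 2 + (-5) + (-4) = -7.
s = (2·(-5) − 5²) + (2·(-4) − 5²) + ((-5)·(-4) − 1²) = -35 + (-33) + 19 = -49.
det M (expand along row 1) = 2·19 − 5·(-25) + 5·30 = 313.
Characteristic polynomial: λ³ + 7λ² − 49λ − 313 = 0.
Substitute λ = y + (tr M)/3 = y − 2.333333 to remove the quadratic term: y³ + p·y + q = 0 with p = s − (tr M)²/3 = -65.333333 and q = −2(tr M)³/27 + (tr M)·s/3 − det M = -173.259259.
Three real roots ⇒ use the trigonometric (Viète) form: r = 2√(−p/3) = 9.333333, φ = arccos(3q/(p·r)) = arccos(0.852405) = 0.550228 rad.
y_k = r·cos(φ/3 − 2πk/3) for k = 0, 1, 2 gives y = 9.176791, -3.114213, -6.062578.
λ_k = y_k − 2.333333 gives λ = 6.8435, -5.4475, -8.3959 (check: the sum is -7.0000 = tr M).

Eigenvalues sorted in increasing order: [-8.3959, -5.4475, 6.8435].


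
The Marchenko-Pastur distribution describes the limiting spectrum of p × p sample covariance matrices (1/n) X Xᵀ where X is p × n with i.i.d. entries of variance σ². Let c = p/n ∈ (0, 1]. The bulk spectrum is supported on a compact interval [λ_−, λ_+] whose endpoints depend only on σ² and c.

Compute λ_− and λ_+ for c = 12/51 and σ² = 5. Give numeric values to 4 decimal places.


c = 12/51 = 0.235294; √c = 0.485071.
λ_− = σ² (1 − √c)² = 5 · (1 − 0.485071)² = 5 · (0.514929)² = 1.325758.
λ_+ = σ² (1 + √c)² = 5 · (1 + 0.485071)² = 5 · (1.485071)² = 11.027183.

Rounded to 4 decimal places: λ_− ≈ 1.3258, λ_+ ≈ 11.0272.


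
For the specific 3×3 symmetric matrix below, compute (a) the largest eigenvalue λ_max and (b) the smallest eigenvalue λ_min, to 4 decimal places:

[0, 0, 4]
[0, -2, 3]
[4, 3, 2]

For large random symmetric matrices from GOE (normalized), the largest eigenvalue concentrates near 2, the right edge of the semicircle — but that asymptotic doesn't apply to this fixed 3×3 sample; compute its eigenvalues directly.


Since M is real symmetric, all three eigenvalues are real; they are the roots of det(λI − M) = λ³ − (tr M) λ² + s λ − det M, where s is the sum of the principal 2×2 minors.
tr M = 0 + (-2) + 2 = 0.
s = (0·(-2) − 0²) + (0·2 − 4²) + ((-2)·2 − 3²) = 0 + (-16) + (-13) = -29.
det M (expand along row 1) = 0·(-13) − 0·(-12) + 4·8 = 32.
Characteristic polynomial: λ³ − 29λ − 32 = 0.
Substitute λ = y + (tr M)/3 = y + 0.000000 to remove the quadratic term: y³ + p·y + q = 0 with p = s − (tr M)²/3 = -29.000000 and q = −2(tr M)³/27 + (tr M)·s/3 − det M = -32.000000.
Three real roots ⇒ use the trigonometric (Viète) form: r = 2√(−p/3) = 6.218253, φ = arccos(3q/(p·r)) = arccos(0.532359) = 1.009411 rad.
y_k = r·cos(φ/3 − 2πk/3) for k = 0, 1, 2 gives y = 5.869570, -1.156833, -4.712737.
λ_k = y_k + 0.000000 gives λ = 5.8696, -1.1568, -4.7127 (check: the sum is 0.0000 = tr M).

Hence λ_max = 5.8696 and λ_min = -4.7127.


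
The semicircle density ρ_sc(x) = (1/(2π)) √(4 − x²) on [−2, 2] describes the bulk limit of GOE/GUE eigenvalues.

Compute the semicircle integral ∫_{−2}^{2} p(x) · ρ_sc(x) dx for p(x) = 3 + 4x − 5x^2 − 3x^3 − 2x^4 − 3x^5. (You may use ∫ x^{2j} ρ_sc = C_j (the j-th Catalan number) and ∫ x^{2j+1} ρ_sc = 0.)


Write p(x) = Σ a_i x^i, split into monomials and integrate each against ρ_sc separately.
Using ∫ x^{2j} ρ_sc = C_j = (1/(j+1)) C(2j, j) (Catalan numbers) and ∫ x^{2j+1} ρ_sc = 0 (odd monomials vanish by symmetry):
  i = 0 (even): a_0 · C_{0} = 3 · 1 = 3
  i = 1 (odd): ∫ x^1 ρ_sc = 0 (vanishes)
  i = 2 (even): a_2 · C_{1} = -5 · 1 = -5
  i = 3 (odd): ∫ x^3 ρ_sc = 0 (vanishes)
  i = 4 (even): a_4 · C_{2} = -2 · 2 = -4
  i = 5 (odd): ∫ x^5 ρ_sc = 0 (vanishes)

Summing the contributions: ∫_{−2}^{2} p(x) ρ_sc(x) dx = 3 + (-5) + (-4) = -6.


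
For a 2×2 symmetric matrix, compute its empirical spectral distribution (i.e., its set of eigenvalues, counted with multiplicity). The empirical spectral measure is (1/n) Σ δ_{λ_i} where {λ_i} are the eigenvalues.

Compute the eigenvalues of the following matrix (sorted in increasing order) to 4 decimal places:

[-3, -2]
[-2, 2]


Since M is real symmetric, both eigenvalues are real; they are the roots of det(λI − M) = λ² − (tr M) λ + det M.
tr M = -3 + 2 = -1.
det M = (-3)·2 − (-2)² = -6 − 4 = -10.
Characteristic polynomial: λ² + λ − 10 = 0.
Discriminant Δ = (tr M)² − 4·det M = 1 − (-40) = 41; √Δ = 6.403124.
λ = (tr M ± √Δ)/2 = (-1 ± 6.403124)/2, giving (tr M − √Δ)/2 = -3.7016 and (tr M + √Δ)/2 = 2.7016.

Eigenvalues sorted in increasing order: [-3.7016, 2.7016].


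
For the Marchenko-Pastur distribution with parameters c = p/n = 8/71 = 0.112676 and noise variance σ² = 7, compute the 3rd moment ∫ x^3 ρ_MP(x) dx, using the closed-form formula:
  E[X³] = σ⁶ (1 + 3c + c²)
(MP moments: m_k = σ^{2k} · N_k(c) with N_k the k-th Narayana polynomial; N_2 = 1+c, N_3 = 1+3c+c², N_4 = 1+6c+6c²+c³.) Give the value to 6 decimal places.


E[X³] = σ⁶ (1 + 3c + c²) (third MP moment). With σ² = 7 (so σ⁶ = 343) and c = 8/71 = 0.112676: E[X³] = 343 · (1 + 3·0.112676 + (0.112676)²) = 343 · 1.350724.

So E[X^3] = 463.298354.


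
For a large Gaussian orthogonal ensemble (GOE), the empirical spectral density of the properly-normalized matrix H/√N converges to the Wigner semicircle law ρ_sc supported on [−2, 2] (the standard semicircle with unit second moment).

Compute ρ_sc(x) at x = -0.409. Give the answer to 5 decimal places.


ρ_sc(x) = (1/(2π)) √(4 − x²). With x = -0.409:
  4 − x² = 4 − (-0.409)² = 4 − 0.167281 = 3.832719.
  √(4 − x²) = 1.957733.
  1/(2π) = 0.159155.
  ρ_sc(-0.409) = 0.159155 · 1.957733 = 0.311583.

Rounded to 5 decimal places: ρ_sc(-0.409) ≈ 0.31158.


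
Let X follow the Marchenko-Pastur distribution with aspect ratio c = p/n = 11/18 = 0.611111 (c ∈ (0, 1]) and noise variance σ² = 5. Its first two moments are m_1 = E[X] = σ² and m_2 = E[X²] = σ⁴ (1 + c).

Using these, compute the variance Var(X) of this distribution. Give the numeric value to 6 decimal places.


m_1 = E[X] = σ² = 5, so m_1² = 25.
m_2 = E[X²] = σ⁴ (1 + c) = 25 · (1 + 0.611111) = 25 · 1.611111 = 40.277778.
(Note m_2 − m_1² simplifies to c · σ⁴ = 0.611111 · 25.)

Var(X) = m_2 − m_1² = 40.277778 − 25 = 15.277778.


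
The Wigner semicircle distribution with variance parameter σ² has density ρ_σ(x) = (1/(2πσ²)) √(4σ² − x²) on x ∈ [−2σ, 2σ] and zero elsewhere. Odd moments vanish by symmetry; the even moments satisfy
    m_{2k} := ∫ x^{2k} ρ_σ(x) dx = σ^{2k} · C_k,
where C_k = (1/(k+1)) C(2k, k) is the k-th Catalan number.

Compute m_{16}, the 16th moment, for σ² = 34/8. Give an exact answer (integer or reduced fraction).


By the scaled semicircle moment identity, m_{2k} = σ^{2k} · C_k with k = 8.
C_8 = (1/(k+1)) · C(2k, k) = (1/9) · C(16, 8) = (1/9) · 12870 = 1430.
σ^{2k} = (σ²)^k = (34/8)^8 = 6975757441/65536.

Therefore m_{16} = σ^{16} · C_8 = (6975757441/65536) · 1430 = 4987666570315/32768.


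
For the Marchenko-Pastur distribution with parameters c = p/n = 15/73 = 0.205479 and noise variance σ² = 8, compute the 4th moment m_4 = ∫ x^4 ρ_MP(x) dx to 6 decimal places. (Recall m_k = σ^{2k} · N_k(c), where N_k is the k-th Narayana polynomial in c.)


E[X⁴] = σ⁸ (1 + 6c + 6c² + c³) (fourth MP moment). With σ² = 8 (so σ⁸ = 4096) and c = 15/73 = 0.205479: E[X⁴] = 4096 · (1 + 6·0.205479 + 6·(0.205479)² + (0.205479)³) = 4096 · 2.494883.

So E[X^4] = 10219.041821.


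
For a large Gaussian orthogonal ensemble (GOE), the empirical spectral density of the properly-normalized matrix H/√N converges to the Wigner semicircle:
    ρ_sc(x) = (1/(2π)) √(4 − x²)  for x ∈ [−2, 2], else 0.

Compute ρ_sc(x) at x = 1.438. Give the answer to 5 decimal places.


ρ_sc(x) = (1/(2π)) √(4 − x²). With x = 1.438:
  4 − x² = 4 − (1.438)² = 4 − 2.067844 = 1.932156.
  √(4 − x²) = 1.390020.
  1/(2π) = 0.159155.
  ρ_sc(1.438) = 0.159155 · 1.390020 = 0.221229.

Rounded to 5 decimal places: ρ_sc(1.438) ≈ 0.22123.


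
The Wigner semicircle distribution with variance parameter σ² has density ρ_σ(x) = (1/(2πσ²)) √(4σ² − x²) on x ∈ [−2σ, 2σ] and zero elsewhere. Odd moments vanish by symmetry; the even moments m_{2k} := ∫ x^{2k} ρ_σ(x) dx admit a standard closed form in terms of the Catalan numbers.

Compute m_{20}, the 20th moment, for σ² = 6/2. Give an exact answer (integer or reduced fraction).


By the scaled semicircle moment identity, m_{2k} = σ^{2k} · C_k with k = 10.
C_10 = (1/(k+1)) · C(2k, k) = (1/11) · C(20, 10) = (1/11) · 184756 = 16796.
σ^{2k} = (σ²)^k = (6/2)^10 = 59049.

Therefore m_{20} = σ^{20} · C_10 = 59049 · 16796 = 991787004.


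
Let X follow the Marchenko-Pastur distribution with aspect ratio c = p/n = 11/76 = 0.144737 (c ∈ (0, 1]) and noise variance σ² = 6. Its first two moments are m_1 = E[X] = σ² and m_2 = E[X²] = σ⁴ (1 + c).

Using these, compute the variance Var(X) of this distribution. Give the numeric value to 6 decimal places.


m_1 = E[X] = σ² = 6, so m_1² = 36.
m_2 = E[X²] = σ⁴ (1 + c) = 36 · (1 + 0.144737) = 36 · 1.144737 = 41.210526.
(Note m_2 − m_1² simplifies to c · σ⁴ = 0.144737 · 36.)

Var(X) = m_2 − m_1² = 41.210526 − 36 = 5.210526.


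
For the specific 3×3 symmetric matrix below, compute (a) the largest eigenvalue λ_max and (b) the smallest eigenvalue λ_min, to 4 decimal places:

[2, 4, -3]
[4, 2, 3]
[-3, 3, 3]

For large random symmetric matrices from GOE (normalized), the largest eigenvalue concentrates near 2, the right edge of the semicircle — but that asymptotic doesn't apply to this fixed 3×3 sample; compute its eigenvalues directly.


Since M is real symmetric, all three eigenvalues are real; they are the roots of det(λI − M) = λ³ − (tr M) λ² + s λ − det M, where s is the sum of the principal 2×2 minors.
tr M = 2 + 2 + 3 = 7.
s = (2·2 − 4²) + (2·3 − (-3)²) + (2·3 − 3²) = -12 + (-3) + (-3) = -18.
det M (expand along row 1) = 2·(-3) − 4·21 + (-3)·18 = -144.
Characteristic polynomial: λ³ − 7λ² − 18λ + 144 = 0.
Substitute λ = y + (tr M)/3 = y + 2.333333 to remove the quadratic term: y³ + p·y + q = 0 with p = s − (tr M)²/3 = -34.333333 and q = −2(tr M)³/27 + (tr M)·s/3 − det M = 76.592593.
Three real roots ⇒ use the trigonometric (Viète) form: r = 2√(−p/3) = 6.765928, φ = arccos(3q/(p·r)) = arccos(-0.989156) = 2.994189 rad.
y_k = r·cos(φ/3 − 2πk/3) for k = 0, 1, 2 gives y = 3.666667, 3.091096, -6.757762.
λ_k = y_k + 2.333333 gives λ = 6.0000, 5.4244, -4.4244 (check: the sum is 7.0000 = tr M).

Hence λ_max = 6.0000 and λ_min = -4.4244.


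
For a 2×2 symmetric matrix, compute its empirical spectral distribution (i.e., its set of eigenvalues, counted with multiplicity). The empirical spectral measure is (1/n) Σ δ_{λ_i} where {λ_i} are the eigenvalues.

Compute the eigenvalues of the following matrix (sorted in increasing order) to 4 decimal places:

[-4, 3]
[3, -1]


Since M is real symmetric, both eigenvalues are real; they are the roots of det(λI − M) = λ² − (tr M) λ + det M.
tr M = -4 + (-1) = -5.
det M = (-4)·(-1) − 3² = 4 − 9 = -5.
Characteristic polynomial: λ² + 5λ − 5 = 0.
Discriminant Δ = (tr M)² − 4·det M = 25 − (-20) = 45; √Δ = 6.708204.
λ = (tr M ± √Δ)/2 = (-5 ± 6.708204)/2, giving (tr M − √Δ)/2 = -5.8541 and (tr M + √Δ)/2 = 0.8541.

Eigenvalues sorted in increasing order: [-5.8541, 0.8541].


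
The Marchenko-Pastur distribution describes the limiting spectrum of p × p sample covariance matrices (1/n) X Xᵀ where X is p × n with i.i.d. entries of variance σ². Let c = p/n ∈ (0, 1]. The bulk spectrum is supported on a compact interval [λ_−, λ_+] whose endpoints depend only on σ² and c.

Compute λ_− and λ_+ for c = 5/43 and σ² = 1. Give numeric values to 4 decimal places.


c = 5/43 = 0.116279; √c = 0.340997.
λ_− = σ² (1 − √c)² = 1 · (1 − 0.340997)² = 1 · (0.659003)² = 0.434285.
λ_+ = σ² (1 + √c)² = 1 · (1 + 0.340997)² = 1 · (1.340997)² = 1.798273.

Rounded to 4 decimal places: λ_− ≈ 0.4343, λ_+ ≈ 1.7983.


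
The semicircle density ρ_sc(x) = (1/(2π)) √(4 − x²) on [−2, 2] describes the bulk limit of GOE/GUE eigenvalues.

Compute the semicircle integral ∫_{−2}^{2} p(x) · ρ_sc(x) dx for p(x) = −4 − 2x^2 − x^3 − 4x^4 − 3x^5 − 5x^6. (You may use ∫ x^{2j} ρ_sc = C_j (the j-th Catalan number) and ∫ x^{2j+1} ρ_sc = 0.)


Write p(x) = Σ a_i x^i, split into monomials and integrate each against ρ_sc separately.
Using ∫ x^{2j} ρ_sc = C_j = (1/(j+1)) C(2j, j) (Catalan numbers) and ∫ x^{2j+1} ρ_sc = 0 (odd monomials vanish by symmetry):
  i = 0 (even): a_0 · C_{0} = -4 · 1 = -4
  i = 2 (even): a_2 · C_{1} = -2 · 1 = -2
  i = 3 (odd): ∫ x^3 ρ_sc = 0 (vanishes)
  i = 4 (even): a_4 · C_{2} = -4 · 2 = -8
  i = 5 (odd): ∫ x^5 ρ_sc = 0 (vanishes)
  i = 6 (even): a_6 · C_{3} = -5 · 5 = -25

Summing the contributions: ∫_{−2}^{2} p(x) ρ_sc(x) dx = (-4) + (-2) + (-8) + (-25) = -39.


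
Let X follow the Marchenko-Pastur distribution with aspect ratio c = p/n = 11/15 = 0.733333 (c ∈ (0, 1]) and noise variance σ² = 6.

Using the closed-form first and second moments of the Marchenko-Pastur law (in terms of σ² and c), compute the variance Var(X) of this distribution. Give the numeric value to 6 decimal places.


Recall the MP moments m_1 = E[X] = σ² and m_2 = E[X²] = σ⁴ (1 + c).
m_1 = E[X] = σ² = 6, so m_1² = 36.
m_2 = E[X²] = σ⁴ (1 + c) = 36 · (1 + 0.733333) = 36 · 1.733333 = 62.400000.
(Note m_2 − m_1² simplifies to c · σ⁴ = 0.733333 · 36.)

Var(X) = m_2 − m_1² = 62.400000 − 36 = 26.400000.


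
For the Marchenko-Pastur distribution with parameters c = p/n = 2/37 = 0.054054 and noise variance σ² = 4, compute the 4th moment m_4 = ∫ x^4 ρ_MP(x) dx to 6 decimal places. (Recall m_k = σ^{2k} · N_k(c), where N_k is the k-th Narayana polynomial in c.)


E[X⁴] = σ⁸ (1 + 6c + 6c² + c³) (fourth MP moment). With σ² = 4 (so σ⁸ = 256) and c = 2/37 = 0.054054: E[X⁴] = 256 · (1 + 6·0.054054 + 6·(0.054054)² + (0.054054)³) = 256 · 1.342013.

So E[X^4] = 343.555406.


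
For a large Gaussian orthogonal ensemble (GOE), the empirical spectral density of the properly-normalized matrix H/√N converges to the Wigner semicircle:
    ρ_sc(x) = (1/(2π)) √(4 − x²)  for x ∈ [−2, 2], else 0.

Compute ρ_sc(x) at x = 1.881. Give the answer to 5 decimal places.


ρ_sc(x) = (1/(2π)) √(4 − x²). With x = 1.881:
  4 − x² = 4 − (1.881)² = 4 − 3.538161 = 0.461839.
  √(4 − x²) = 0.679587.
  1/(2π) = 0.159155.
  ρ_sc(1.881) = 0.159155 · 0.679587 = 0.108160.

Rounded to 5 decimal places: ρ_sc(1.881) ≈ 0.10816.


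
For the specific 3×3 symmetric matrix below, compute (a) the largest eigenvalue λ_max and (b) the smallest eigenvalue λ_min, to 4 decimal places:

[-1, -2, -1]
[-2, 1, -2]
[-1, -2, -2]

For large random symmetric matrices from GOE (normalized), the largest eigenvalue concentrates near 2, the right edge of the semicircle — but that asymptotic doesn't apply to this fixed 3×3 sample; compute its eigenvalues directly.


Since M is real symmetric, all three eigenvalues are real; they are the roots of det(λI − M) = λ³ − (tr M) λ² + s λ − det M, where s is the sum of the principal 2×2 minors.
tr M = -1 + 1 + (-2) = -2.
s = ((-1)·1 − (-2)²) + ((-1)·(-2) − (-1)²) + (1·(-2) − (-2)²) = -5 + 1 + (-6) = -10.
det M (expand along row 1) = (-1)·(-6) − (-2)·2 + (-1)·5 = 5.
Characteristic polynomial: λ³ + 2λ² − 10λ − 5 = 0.
Substitute λ = y + (tr M)/3 = y − 0.666667 to remove the quadratic term: y³ + p·y + q = 0 with p = s − (tr M)²/3 = -11.333333 and q = −2(tr M)³/27 + (tr M)·s/3 − det M = 2.259259.
Three real roots ⇒ use the trigonometric (Viète) form: r = 2√(−p/3) = 3.887301, φ = arccos(3q/(p·r)) = arccos(-0.153844) = 1.725254 rad.
y_k = r·cos(φ/3 − 2πk/3) for k = 0, 1, 2 gives y = 3.262014, 0.200053, -3.462067.
λ_k = y_k − 0.666667 gives λ = 2.5953, -0.4666, -4.1287 (check: the sum is -2.0000 = tr M).

Hence λ_max = 2.5953 and λ_min = -4.1287.


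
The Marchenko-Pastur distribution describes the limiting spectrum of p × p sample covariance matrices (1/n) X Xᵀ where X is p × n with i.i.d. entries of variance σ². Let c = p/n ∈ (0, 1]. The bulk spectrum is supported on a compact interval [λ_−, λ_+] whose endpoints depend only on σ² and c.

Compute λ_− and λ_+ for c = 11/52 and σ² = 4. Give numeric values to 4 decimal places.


c = 11/52 = 0.211538; √c = 0.459933.
λ_− = σ² (1 − √c)² = 4 · (1 − 0.459933)² = 4 · (0.540067)² = 1.166689.
λ_+ = σ² (1 + √c)² = 4 · (1 + 0.459933)² = 4 · (1.459933)² = 8.525619.

Rounded to 4 decimal places: λ_− ≈ 1.1667, λ_+ ≈ 8.5256.


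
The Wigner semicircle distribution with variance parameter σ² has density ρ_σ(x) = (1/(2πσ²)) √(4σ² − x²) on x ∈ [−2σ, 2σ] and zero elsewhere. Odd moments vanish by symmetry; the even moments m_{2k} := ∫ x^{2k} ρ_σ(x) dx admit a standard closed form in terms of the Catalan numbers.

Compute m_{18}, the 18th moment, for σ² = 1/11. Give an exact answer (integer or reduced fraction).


By the scaled semicircle moment identity, m_{2k} = σ^{2k} · C_k with k = 9.
C_9 = (1/(k+1)) · C(2k, k) = (1/10) · C(18, 9) = (1/10) · 48620 = 4862.
σ^{2k} = (σ²)^k = (1/11)^9 = 1/2357947691.

Therefore m_{18} = σ^{18} · C_9 = (1/2357947691) · 4862 = 442/214358881.


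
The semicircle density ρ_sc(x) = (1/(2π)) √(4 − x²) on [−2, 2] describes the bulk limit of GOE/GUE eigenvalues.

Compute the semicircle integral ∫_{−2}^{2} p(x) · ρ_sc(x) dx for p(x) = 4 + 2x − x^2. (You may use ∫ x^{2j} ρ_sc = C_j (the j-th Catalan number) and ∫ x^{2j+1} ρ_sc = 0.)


Write p(x) = Σ a_i x^i, split into monomials and integrate each against ρ_sc separately.
Using ∫ x^{2j} ρ_sc = C_j = (1/(j+1)) C(2j, j) (Catalan numbers) and ∫ x^{2j+1} ρ_sc = 0 (odd monomials vanish by symmetry):
  i = 0 (even): a_0 · C_{0} = 4 · 1 = 4
  i = 1 (odd): ∫ x^1 ρ_sc = 0 (vanishes)
  i = 2 (even): a_2 · C_{1} = -1 · 1 = -1

Summing the contributions: ∫_{−2}^{2} p(x) ρ_sc(x) dx = 4 + (-1) = 3.


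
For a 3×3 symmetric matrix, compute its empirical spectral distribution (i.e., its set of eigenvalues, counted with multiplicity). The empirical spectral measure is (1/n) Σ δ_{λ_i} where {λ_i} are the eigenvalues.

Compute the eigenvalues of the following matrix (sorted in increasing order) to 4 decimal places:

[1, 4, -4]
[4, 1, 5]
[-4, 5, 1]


Since M is real symmetric, all three eigenvalues are real; they are the roots of det(λI − M) = λ³ − (tr M) λ² + s λ − det M, where s is the sum of the principal 2×2 minors.
tr M = 1 + 1 + 1 = 3.
s = (1·1 − 4²) + (1·1 − (-4)²) + (1·1 − 5²) = -15 + (-15) + (-24) = -54.
det M (expand along row 1) = 1·(-24) − 4·24 + (-4)·24 = -216.
Characteristic polynomial: λ³ − 3λ² − 54λ + 216 = 0.
Substitute λ = y + (tr M)/3 = y + 1.000000 to remove the quadratic term: y³ + p·y + q = 0 with p = s − (tr M)²/3 = -57.000000 and q = −2(tr M)³/27 + (tr M)·s/3 − det M = 160.000000.
Three real roots ⇒ use the trigonometric (Viète) form: r = 2√(−p/3) = 8.717798, φ = arccos(3q/(p·r)) = arccos(-0.965961) = 2.879929 rad.
y_k = r·cos(φ/3 − 2πk/3) for k = 0, 1, 2 gives y = 5.000000, 3.684658, -8.684658.
λ_k = y_k + 1.000000 gives λ = 6.0000, 4.6847, -7.6847 (check: the sum is 3.0000 = tr M).

Eigenvalues sorted in increasing order: [-7.6847, 4.6847, 6.0000].


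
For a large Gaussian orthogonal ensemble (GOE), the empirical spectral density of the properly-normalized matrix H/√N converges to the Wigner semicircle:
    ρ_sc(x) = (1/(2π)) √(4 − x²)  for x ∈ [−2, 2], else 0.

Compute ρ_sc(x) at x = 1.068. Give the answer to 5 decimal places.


ρ_sc(x) = (1/(2π)) √(4 − x²). With x = 1.068:
  4 − x² = 4 − (1.068)² = 4 − 1.140624 = 2.859376.
  √(4 − x²) = 1.690969.
  1/(2π) = 0.159155.
  ρ_sc(1.068) = 0.159155 · 1.690969 = 0.269126.

Rounded to 5 decimal places: ρ_sc(1.068) ≈ 0.26913.


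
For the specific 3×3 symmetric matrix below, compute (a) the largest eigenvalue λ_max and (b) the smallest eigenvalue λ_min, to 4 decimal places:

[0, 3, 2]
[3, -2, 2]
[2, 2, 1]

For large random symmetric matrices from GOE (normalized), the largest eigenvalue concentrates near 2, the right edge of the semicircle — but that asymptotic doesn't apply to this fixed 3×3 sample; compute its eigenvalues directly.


Since M is real symmetric, all three eigenvalues are real; they are the roots of det(λI − M) = λ³ − (tr M) λ² + s λ − det M, where s is the sum of the principal 2×2 minors.
tr M = 0 + (-2) + 1 = -1.
s = (0·(-2) − 3²) + (0·1 − 2²) + ((-2)·1 − 2²) = -9 + (-4) + (-6) = -19.
det M (expand along row 1) = 0·(-6) − 3·(-1) + 2·10 = 23.
Characteristic polynomial: λ³ + λ² − 19λ − 23 = 0.
Substitute λ = y + (tr M)/3 = y − 0.333333 to remove the quadratic term: y³ + p·y + q = 0 with p = s − (tr M)²/3 = -19.333333 and q = −2(tr M)³/27 + (tr M)·s/3 − det M = -16.592593.
Three real roots ⇒ use the trigonometric (Viète) form: r = 2√(−p/3) = 5.077182, φ = arccos(3q/(p·r)) = arccos(0.507114) = 1.038963 rad.
y_k = r·cos(φ/3 − 2πk/3) for k = 0, 1, 2 gives y = 4.775739, -0.895365, -3.880374.
λ_k = y_k − 0.333333 gives λ = 4.4424, -1.2287, -4.2137 (check: the sum is -1.0000 = tr M).

Hence λ_max = 4.4424 and λ_min = -4.2137.


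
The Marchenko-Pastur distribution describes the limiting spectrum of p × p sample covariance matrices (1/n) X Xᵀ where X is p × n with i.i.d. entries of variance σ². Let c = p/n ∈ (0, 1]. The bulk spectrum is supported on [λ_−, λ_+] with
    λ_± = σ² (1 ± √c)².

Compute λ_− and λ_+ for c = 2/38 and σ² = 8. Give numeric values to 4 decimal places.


c = 2/38 = 0.052632; √c = 0.229416.
λ_− = σ² (1 − √c)² = 8 · (1 − 0.229416)² = 8 · (0.770584)² = 4.750401.
λ_+ = σ² (1 + √c)² = 8 · (1 + 0.229416)² = 8 · (1.229416)² = 12.091704.

Rounded to 4 decimal places: λ_− ≈ 4.7504, λ_+ ≈ 12.0917.


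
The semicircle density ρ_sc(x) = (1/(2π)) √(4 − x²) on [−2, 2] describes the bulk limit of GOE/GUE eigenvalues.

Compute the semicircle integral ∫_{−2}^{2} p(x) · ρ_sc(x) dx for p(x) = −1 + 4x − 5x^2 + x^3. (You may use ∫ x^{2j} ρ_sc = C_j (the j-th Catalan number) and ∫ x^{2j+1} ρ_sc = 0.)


Write p(x) = Σ a_i x^i, split into monomials and integrate each against ρ_sc separately.
Using ∫ x^{2j} ρ_sc = C_j = (1/(j+1)) C(2j, j) (Catalan numbers) and ∫ x^{2j+1} ρ_sc = 0 (odd monomials vanish by symmetry):
  i = 0 (even): a_0 · C_{0} = -1 · 1 = -1
  i = 1 (odd): ∫ x^1 ρ_sc = 0 (vanishes)
  i = 2 (even): a_2 · C_{1} = -5 · 1 = -5
  i = 3 (odd): ∫ x^3 ρ_sc = 0 (vanishes)

Summing the contributions: ∫_{−2}^{2} p(x) ρ_sc(x) dx = (-1) + (-5) = -6.


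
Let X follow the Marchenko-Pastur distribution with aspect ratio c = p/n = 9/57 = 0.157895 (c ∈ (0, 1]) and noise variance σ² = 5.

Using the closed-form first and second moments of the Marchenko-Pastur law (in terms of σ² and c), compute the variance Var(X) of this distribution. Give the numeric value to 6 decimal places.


Recall the MP moments m_1 = E[X] = σ² and m_2 = E[X²] = σ⁴ (1 + c).
m_1 = E[X] = σ² = 5, so m_1² = 25.
m_2 = E[X²] = σ⁴ (1 + c) = 25 · (1 + 0.157895) = 25 · 1.157895 = 28.947368.
(Note m_2 − m_1² simplifies to c · σ⁴ = 0.157895 · 25.)

Var(X) = m_2 − m_1² = 28.947368 − 25 = 3.947368.


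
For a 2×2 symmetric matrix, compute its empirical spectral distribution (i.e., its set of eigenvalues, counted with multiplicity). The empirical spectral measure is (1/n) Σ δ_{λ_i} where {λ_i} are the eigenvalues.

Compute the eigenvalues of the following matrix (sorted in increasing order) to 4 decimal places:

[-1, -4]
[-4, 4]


Since M is real symmetric, both eigenvalues are real; they are the roots of det(λI − M) = λ² − (tr M) λ + det M.
tr M = -1 + 4 = 3.
det M = (-1)·4 − (-4)² = -4 − 16 = -20.
Characteristic polynomial: λ² − 3λ − 20 = 0.
Discriminant Δ = (tr M)² − 4·det M = 9 − (-80) = 89; √Δ = 9.433981.
λ = (tr M ± √Δ)/2 = (3 ± 9.433981)/2, giving (tr M − √Δ)/2 = -3.2170 and (tr M + √Δ)/2 = 6.2170.

Eigenvalues sorted in increasing order: [-3.2170, 6.2170].
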